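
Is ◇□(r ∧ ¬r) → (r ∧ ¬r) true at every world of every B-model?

Valid

Tableau for the negation ¬(◇□(r ∧ ¬r) → (r ∧ ¬r)):
1. ¬(◇□(r ∧ ¬r) → (r ∧ ¬r)), u
2. ◇□(r ∧ ¬r), u
3. ¬(r ∧ ¬r), u
4. r, u
5. □(r ∧ ¬r), v
6. r ∧ ¬r, u
7. ¬r, u
Accessibility: uRu, uRv, vRu, vRv
Branch closes: r and ¬r both at u.
All branches of the negation close; one closing branch shown above.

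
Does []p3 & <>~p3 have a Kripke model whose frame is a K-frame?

Unsatisfiable (every branch closes)

1. []p3 & <>~p3, w0
2. []p3, w0   [&-rule on 1]
3. <>~p3, w0   [&-rule on 1]
4. ~p3, w1   [<>-rule on 3: fresh world w1, w0Rw1]
5. p3, w1   [[]-rule on 2 via w0Rw1]
Accessibility: w0Rw1
Branch closes: p3 and ~p3 both at w1.
All branches of the tableau close; one closing branch shown above.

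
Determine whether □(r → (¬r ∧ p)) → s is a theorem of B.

Invalid (countermodel exists)

Tableau for the negation ¬(□(r → (¬r ∧ p)) → s):
1. ¬(□(r → (¬r ∧ p)) → s), u
2. □(r → (¬r ∧ p)), u
3. ¬s, u
4. r → (¬r ∧ p), u
5. ¬r ∧ p, u
6. ¬r, u
7. p, u
Accessibility: uRu
The negation has an open branch (countermodel exists).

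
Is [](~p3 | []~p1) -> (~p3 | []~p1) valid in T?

Valid in T

Tableau for the negation ~([](~p3 | []~p1) -> (~p3 | []~p1)):
1. ~([](~p3 | []~p1) -> (~p3 | []~p1)), 0
2. [](~p3 | []~p1), 0   [~->-rule on 1]
3. ~(~p3 | []~p1), 0   [~->-rule on 1]
4. p3, 0   [~|-rule on 3]
5. ~[]~p1, 0   [~|-rule on 3]
6. ~p3 | []~p1, 0   [[]-rule on 2 via 0R0]
7. []~p1, 0   [|-rule on 6 (branches; this branch)]
8. ~p1, 0   [[]-rule on 7 via 0R0]
9. p1, 1   [~[]-rule on 5: fresh world 1, 0R1]
10. ~p3 | []~p1, 1   [[]-rule on 2 via 0R1]
11. ~p1, 1   [[]-rule on 7 via 0R1]
Accessibility: 0R0, 0R1, 1R1
Branch closes: p1 and ~p1 both at 1.
Every branch of the negation's tableau closes; the branch above is one of them.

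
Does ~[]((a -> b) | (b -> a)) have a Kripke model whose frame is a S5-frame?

Unsatisfiable

1. ~[]((a -> b) | (b -> a)), w0
2. ~((a -> b) | (b -> a)), w1   [~[]-rule on 1: fresh world w1, w0Rw1]
3. ~(a -> b), w1   [~|-rule on 2]
4. ~(b -> a), w1   [~|-rule on 2]
5. a, w1   [~->-rule on 3]
6. ~b, w1   [~->-rule on 3]
7. b, w1   [~->-rule on 4]
8. ~a, w1   [~->-rule on 4]
Accessibility: w0Rw0, w0Rw1, w1Rw0, w1Rw1
Branch closes: b and ~b both at w1.
All branches of the tableau close; one closing branch shown above.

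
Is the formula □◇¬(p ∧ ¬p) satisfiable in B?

Satisfiable (open branch found)

1. □◇¬(p ∧ ¬p), 0
2. ◇¬(p ∧ ¬p), 0
3. ¬(p ∧ ¬p), 1
4. ◇¬(p ∧ ¬p), 1
5. p, 1
6. ¬(p ∧ ¬p), 2
7. p, 2
Accessibility: 0R0, 0R1, 1R0, 1R1, 1R2, 2R1, 2R2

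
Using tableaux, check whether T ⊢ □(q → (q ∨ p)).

Tableau for the negation ¬□(q → (q ∨ p)):
1. ¬□(q → (q ∨ p)), 0
2. ¬(q → (q ∨ p)), 1
3. q, 1
4. ¬(q ∨ p), 1
5. ¬q, 1
6. ¬p, 1
Accessibility: 0R0, 0R1, 1R1
Branch closes: q and ¬q both at 1.
Every branch of the negation's tableau closes; the branch above is one of them.

Valid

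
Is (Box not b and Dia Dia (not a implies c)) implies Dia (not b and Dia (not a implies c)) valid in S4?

Yes, valid

Tableau for the negation not ((Box not b and Dia Dia (not a implies c)) implies Dia (not b and Dia (not a implies c))):
1. not ((Box not b and Dia Dia (not a implies c)) implies Dia (not b and Dia (not a implies c))), 0
2. Box not b and Dia Dia (not a implies c), 0   [neg-implies-rule on 1]
3. not Dia (not b and Dia (not a implies c)), 0   [neg-implies-rule on 1]
4. Box not b, 0   [and-rule on 2]
5. Dia Dia (not a implies c), 0   [and-rule on 2]
6. not (not b and Dia (not a implies c)), 0   [neg-Dia-rule on 3 via 0R0]
7. not b, 0   [Box-rule on 4 via 0R0]
8. not Dia (not a implies c), 0   [neg-and-rule on 6 (branches; this branch)]
9. not (not a implies c), 0   [neg-Dia-rule on 8 via 0R0]
10. not a, 0   [neg-implies-rule on 9]
11. not c, 0   [neg-implies-rule on 9]
12. Dia (not a implies c), 1   [Dia-rule on 5: fresh world 1, 0R1]
13. not (not b and Dia (not a implies c)), 1   [neg-Dia-rule on 3 via 0R1]
14. not b, 1   [Box-rule on 4 via 0R1]
15. not (not a implies c), 1   [neg-Dia-rule on 8 via 0R1]
16. not a, 1   [neg-implies-rule on 15]
17. not c, 1   [neg-implies-rule on 15]
18. not Dia (not a implies c), 1   [neg-and-rule on 13 (branches; this branch)]
19. not a implies c, 2   [Dia-rule on 12: fresh world 2, 1R2]
20. not (not b and Dia (not a implies c)), 2   [neg-Dia-rule on 3 via 0R2]
21. not b, 2   [Box-rule on 4 via 0R2]
22. not (not a implies c), 2   [neg-Dia-rule on 8 via 0R2]
23. not a, 2   [neg-implies-rule on 22]
24. not c, 2   [neg-implies-rule on 22]
25. c, 2   [implies-rule on 19 (branches; this branch)]
Accessibility: 0R0, 0R1, 0R2, 1R1, 1R2, 2R2
Branch closes: c and not c both at 2.
All branches of the negation close; one closing branch shown above.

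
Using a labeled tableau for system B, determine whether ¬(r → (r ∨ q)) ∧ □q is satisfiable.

Unsatisfiable (every branch closes)

1. ¬(r → (r ∨ q)) ∧ □q, w0
2. ¬(r → (r ∨ q)), w0   [∧-rule on 1]
3. □q, w0   [∧-rule on 1]
4. r, w0   [¬→-rule on 2]
5. ¬(r ∨ q), w0   [¬→-rule on 2]
6. ¬r, w0   [¬∨-rule on 5]
7. ¬q, w0   [¬∨-rule on 5]
Accessibility: w0Rw0
Branch closes: r and ¬r both at w0.
Every branch closes; the branch above is one of them.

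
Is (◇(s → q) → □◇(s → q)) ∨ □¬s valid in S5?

Valid

Tableau for the negation ¬((◇(s → q) → □◇(s → q)) ∨ □¬s):
1. ¬((◇(s → q) → □◇(s → q)) ∨ □¬s), w0
2. ¬(◇(s → q) → □◇(s → q)), w0   [¬∨-rule on 1]
3. ¬□¬s, w0   [¬∨-rule on 1]
4. ◇(s → q), w0   [¬→-rule on 2]
5. ¬□◇(s → q), w0   [¬→-rule on 2]
6. s, w1   [¬□-rule on 3: fresh world w1, w0Rw1]
7. s → q, w2   [◇-rule on 4: fresh world w2, w0Rw2]
8. q, w2   [→-rule on 7 (branches; this branch)]
9. ¬◇(s → q), w3   [¬□-rule on 5: fresh world w3, w0Rw3]
10. ¬(s → q), w0   [¬◇-rule on 9 via w3Rw0]
11. s, w0   [¬→-rule on 10]
12. ¬q, w0   [¬→-rule on 10]
13. ¬(s → q), w1   [¬◇-rule on 9 via w3Rw1]
14. ¬q, w1   [¬→-rule on 13]
15. ¬(s → q), w2   [¬◇-rule on 9 via w3Rw2]
16. s, w2   [¬→-rule on 15]
17. ¬q, w2   [¬→-rule on 15]
Accessibility: w0Rw0, w0Rw1, w0Rw2, w0Rw3, w1Rw0, w1Rw1, w1Rw2, w1Rw3, w2Rw0, w2Rw1, w2Rw2, w2Rw3, w3Rw0, w3Rw1, w3Rw2, w3Rw3
Branch closes: q and ¬q both at w2.
Every branch of the negation's tableau closes; the branch above is one of them.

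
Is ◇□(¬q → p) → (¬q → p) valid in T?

Tableau for the negation ¬(◇□(¬q → p) → (¬q → p)):
1. ¬(◇□(¬q → p) → (¬q → p)), w0
2. ◇□(¬q → p), w0   [¬→-rule on 1]
3. ¬(¬q → p), w0   [¬→-rule on 1]
4. ¬q, w0   [¬→-rule on 3]
5. ¬p, w0   [¬→-rule on 3]
6. □(¬q → p), w1   [◇-rule on 2: fresh world w1, w0Rw1]
7. ¬q → p, w1   [□-rule on 6 via w1Rw1]
8. p, w1   [→-rule on 7 (branches; this branch)]
Accessibility: w0Rw0, w0Rw1, w1Rw1
The negation has an open branch (countermodel exists).

No, not valid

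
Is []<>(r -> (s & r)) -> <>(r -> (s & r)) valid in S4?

Tableau for the negation ~([]<>(r -> (s & r)) -> <>(r -> (s & r))):
1. ~([]<>(r -> (s & r)) -> <>(r -> (s & r))), u
2. []<>(r -> (s & r)), u
3. ~<>(r -> (s & r)), u
4. <>(r -> (s & r)), u
5. ~(r -> (s & r)), u
6. r, u
7. ~(s & r), u
8. ~s, u
9. r -> (s & r), v
10. <>(r -> (s & r)), v
11. ~(r -> (s & r)), v
12. r, v
13. ~(s & r), v
14. s & r, v
15. s, v
16. ~r, v
Accessibility: uRu, uRv, vRv
Branch closes: r and ~r both at v.
All branches of the negation close; one closing branch shown above.

Valid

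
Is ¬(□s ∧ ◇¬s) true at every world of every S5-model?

Tableau for the negation □s ∧ ◇¬s:
1. □s ∧ ◇¬s, w0
2. □s, w0
3. ◇¬s, w0
4. s, w0
5. ¬s, w1
6. s, w1
Accessibility: w0Rw0, w0Rw1, w1Rw0, w1Rw1
Branch closes: s and ¬s both at w1.
All branches of the negation close; one closing branch shown above.

Valid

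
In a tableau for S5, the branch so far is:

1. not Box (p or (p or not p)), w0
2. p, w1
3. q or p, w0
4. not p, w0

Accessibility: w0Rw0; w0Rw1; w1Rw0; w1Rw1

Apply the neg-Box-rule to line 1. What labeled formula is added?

a fresh world w2 with w0Rw2, and not (p or (p or not p)) at w2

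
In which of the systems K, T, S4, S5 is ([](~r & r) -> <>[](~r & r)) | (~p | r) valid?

T, S4, S5

K-tableau for the negation ~(([](~r & r) -> <>[](~r & r)) | (~p | r)):
1. ~(([](~r & r) -> <>[](~r & r)) | (~p | r)), w0
2. ~([](~r & r) -> <>[](~r & r)), w0   [~|-rule on 1]
3. ~(~p | r), w0   [~|-rule on 1]
4. [](~r & r), w0   [~->-rule on 2]
5. ~<>[](~r & r), w0   [~->-rule on 2]
6. p, w0   [~|-rule on 3]
7. ~r, w0   [~|-rule on 3]
Complete open branch: countermodel on a K-frame, so not valid in K.
T-tableau for the negation ~(([](~r & r) -> <>[](~r & r)) | (~p | r)):
1. ~(([](~r & r) -> <>[](~r & r)) | (~p | r)), w0
2. ~([](~r & r) -> <>[](~r & r)), w0   [~|-rule on 1]
3. ~(~p | r), w0   [~|-rule on 1]
4. [](~r & r), w0   [~->-rule on 2]
5. ~<>[](~r & r), w0   [~->-rule on 2]
6. p, w0   [~|-rule on 3]
7. ~r, w0   [~|-rule on 3]
8. ~r & r, w0   [[]-rule on 4 via w0Rw0]
9. r, w0   [&-rule on 8]
Accessibility: w0Rw0
Branch closes: r and ~r both at w0.
Every branch closes (one shown): valid in T, hence also in S4, S5 (every theorem of T is a theorem of S4 and S5).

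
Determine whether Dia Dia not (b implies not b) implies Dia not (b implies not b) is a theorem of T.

Tableau for the negation not (Dia Dia not (b implies not b) implies Dia not (b implies not b)):
1. not (Dia Dia not (b implies not b) implies Dia not (b implies not b)), 0
2. Dia Dia not (b implies not b), 0
3. not Dia not (b implies not b), 0
4. b implies not b, 0
5. not b, 0
6. Dia not (b implies not b), 1
7. b implies not b, 1
8. not b, 1
9. not (b implies not b), 2
10. b, 2
Accessibility: 0R0, 0R1, 1R1, 1R2, 2R2
The negation has an open branch (countermodel exists).

Not valid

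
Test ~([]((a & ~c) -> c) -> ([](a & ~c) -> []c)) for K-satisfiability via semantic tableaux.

1. ~([]((a & ~c) -> c) -> ([](a & ~c) -> []c)), w0
2. []((a & ~c) -> c), w0
3. ~([](a & ~c) -> []c), w0
4. [](a & ~c), w0
5. ~[]c, w0
6. ~c, w1
7. (a & ~c) -> c, w1
8. a & ~c, w1
9. a, w1
10. ~(a & ~c), w1
11. c, w1
Accessibility: w0Rw1
Branch closes: c and ~c both at w1.
(One branch shown.) All branches close.

Unsatisfiable (every branch closes)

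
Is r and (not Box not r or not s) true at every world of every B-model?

Invalid (countermodel exists)

Tableau for the negation not (r and (not Box not r or not s)):
1. not (r and (not Box not r or not s)), u
2. not (not Box not r or not s), u   [neg-and-rule on 1 (branches; this branch)]
3. Box not r, u   [neg-or-rule on 2]
4. s, u   [neg-or-rule on 2]
5. not r, u   [Box-rule on 3 via uRu]
Accessibility: uRu
The negation has an open branch (countermodel exists).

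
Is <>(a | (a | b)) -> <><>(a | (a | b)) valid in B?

Valid in B

Tableau for the negation ~(<>(a | (a | b)) -> <><>(a | (a | b))):
1. ~(<>(a | (a | b)) -> <><>(a | (a | b))), 0
2. <>(a | (a | b)), 0   [~->-rule on 1]
3. ~<><>(a | (a | b)), 0   [~->-rule on 1]
4. ~<>(a | (a | b)), 0   [~<>-rule on 3 via 0R0]
5. ~(a | (a | b)), 0   [~<>-rule on 4 via 0R0]
6. ~a, 0   [~|-rule on 5]
7. ~(a | b), 0   [~|-rule on 5]
8. ~b, 0   [~|-rule on 7]
9. a | (a | b), 1   [<>-rule on 2: fresh world 1, 0R1]
10. ~<>(a | (a | b)), 1   [~<>-rule on 3 via 0R1]
11. ~(a | (a | b)), 1   [~<>-rule on 4 via 0R1]
12. ~a, 1   [~|-rule on 11]
13. ~(a | b), 1   [~|-rule on 11]
14. ~b, 1   [~|-rule on 13]
15. a | b, 1   [|-rule on 9 (branches; this branch)]
16. b, 1   [|-rule on 15 (branches; this branch)]
Accessibility: 0R0, 0R1, 1R0, 1R1
Branch closes: b and ~b both at 1.
All branches of the negation close; one closing branch shown above.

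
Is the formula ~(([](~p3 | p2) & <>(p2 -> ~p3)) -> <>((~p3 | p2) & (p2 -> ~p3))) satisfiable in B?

No, unsatisfiable

1. ~(([](~p3 | p2) & <>(p2 -> ~p3)) -> <>((~p3 | p2) & (p2 -> ~p3))), w0
2. [](~p3 | p2) & <>(p2 -> ~p3), w0
3. ~<>((~p3 | p2) & (p2 -> ~p3)), w0
4. [](~p3 | p2), w0
5. <>(p2 -> ~p3), w0
6. ~((~p3 | p2) & (p2 -> ~p3)), w0
7. ~p3 | p2, w0
8. ~(p2 -> ~p3), w0
9. p2, w0
10. p3, w0
11. p2 -> ~p3, w1
12. ~((~p3 | p2) & (p2 -> ~p3)), w1
13. ~p3 | p2, w1
14. ~p2, w1
15. ~(~p3 | p2), w1
16. p3, w1
17. p2, w1
Accessibility: w0Rw0, w0Rw1, w1Rw0, w1Rw1
Branch closes: p2 and ~p2 both at w1.
All branches of the tableau close; one closing branch shown above.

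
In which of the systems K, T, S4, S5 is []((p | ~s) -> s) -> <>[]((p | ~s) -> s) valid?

K-tableau for the negation ~([]((p | ~s) -> s) -> <>[]((p | ~s) -> s)):
1. ~([]((p | ~s) -> s) -> <>[]((p | ~s) -> s)), u
2. []((p | ~s) -> s), u
3. ~<>[]((p | ~s) -> s), u
Complete open branch: countermodel on a K-frame, so not valid in K.
T-tableau for the negation ~([]((p | ~s) -> s) -> <>[]((p | ~s) -> s)):
1. ~([]((p | ~s) -> s) -> <>[]((p | ~s) -> s)), u
2. []((p | ~s) -> s), u
3. ~<>[]((p | ~s) -> s), u
4. (p | ~s) -> s, u
5. ~[]((p | ~s) -> s), u
6. ~(p | ~s), u
7. ~p, u
8. s, u
9. ~((p | ~s) -> s), v
10. p | ~s, v
11. ~s, v
12. (p | ~s) -> s, v
13. ~[]((p | ~s) -> s), v
14. ~(p | ~s), v
15. ~p, v
16. s, v
Accessibility: uRu, uRv, vRv
Branch closes: s and ~s both at v.
Every branch closes (one shown): valid in T, hence also in S4, S5 (every theorem of T is a theorem of S4 and S5).

T, S4, S5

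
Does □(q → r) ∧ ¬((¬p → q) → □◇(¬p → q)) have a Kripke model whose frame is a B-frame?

No, unsatisfiable

1. □(q → r) ∧ ¬((¬p → q) → □◇(¬p → q)), u
2. □(q → r), u
3. ¬((¬p → q) → □◇(¬p → q)), u
4. ¬p → q, u
5. ¬□◇(¬p → q), u
6. q → r, u
7. q, u
8. r, u
9. ¬◇(¬p → q), v
10. q → r, v
11. ¬(¬p → q), u
12. ¬p, u
13. ¬q, u
Accessibility: uRu, uRv, vRu, vRv
Branch closes: q and ¬q both at u.
All branches of the tableau close; one closing branch shown above.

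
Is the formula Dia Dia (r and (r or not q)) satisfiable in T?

1. Dia Dia (r and (r or not q)), u
2. Dia (r and (r or not q)), v
3. r and (r or not q), w
4. r, w
5. r or not q, w
6. not q, w
Accessibility: uRu, uRv, vRv, vRw, wRw

Satisfiable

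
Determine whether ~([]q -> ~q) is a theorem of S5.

Tableau for the negation []q -> ~q:
1. []q -> ~q, u
2. ~q, u   [->-rule on 1 (branches; this branch)]
Accessibility: uRu
The negation has an open branch (countermodel exists).

Not valid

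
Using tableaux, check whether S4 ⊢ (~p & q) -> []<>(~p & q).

Not valid

Tableau for the negation ~((~p & q) -> []<>(~p & q)):
1. ~((~p & q) -> []<>(~p & q)), 0
2. ~p & q, 0
3. ~[]<>(~p & q), 0
4. ~p, 0
5. q, 0
6. ~<>(~p & q), 1
7. ~(~p & q), 1
8. ~q, 1
Accessibility: 0R0, 0R1, 1R1
The negation has an open branch (countermodel exists).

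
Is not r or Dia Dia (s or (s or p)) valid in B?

Tableau for the negation not (not r or Dia Dia (s or (s or p))):
1. not (not r or Dia Dia (s or (s or p))), u
2. r, u   [neg-or-rule on 1]
3. not Dia Dia (s or (s or p)), u   [neg-or-rule on 1]
4. not Dia (s or (s or p)), u   [neg-Dia-rule on 3 via uRu]
5. not (s or (s or p)), u   [neg-Dia-rule on 4 via uRu]
6. not s, u   [neg-or-rule on 5]
7. not (s or p), u   [neg-or-rule on 5]
8. not p, u   [neg-or-rule on 7]
Accessibility: uRu
The negation has an open branch (countermodel exists).

Not valid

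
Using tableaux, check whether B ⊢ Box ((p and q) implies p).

Tableau for the negation not Box ((p and q) implies p):
1. not Box ((p and q) implies p), u
2. not ((p and q) implies p), v   [neg-Box-rule on 1: fresh world v, uRv]
3. p and q, v   [neg-implies-rule on 2]
4. not p, v   [neg-implies-rule on 2]
5. p, v   [and-rule on 3]
6. q, v   [and-rule on 3]
Accessibility: uRu, uRv, vRu, vRv
Branch closes: p and not p both at v.
Every branch of the negation's tableau closes; the branch above is one of them.

Valid in B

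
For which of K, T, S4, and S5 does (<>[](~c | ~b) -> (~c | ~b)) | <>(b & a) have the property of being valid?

S4-tableau for the negation ~((<>[](~c | ~b) -> (~c | ~b)) | <>(b & a)):
1. ~((<>[](~c | ~b) -> (~c | ~b)) | <>(b & a)), u
2. ~(<>[](~c | ~b) -> (~c | ~b)), u
3. ~<>(b & a), u
4. <>[](~c | ~b), u
5. ~(~c | ~b), u
6. c, u
7. b, u
8. ~(b & a), u
9. ~a, u
10. [](~c | ~b), v
11. ~(b & a), v
12. ~c | ~b, v
13. ~a, v
14. ~b, v
Accessibility: uRu, uRv, vRv
Complete open branch: countermodel on an S4-frame, so not valid in S4, nor in K, T (the same frame is also a K-frame and a T-frame).
S5-tableau for the negation ~((<>[](~c | ~b) -> (~c | ~b)) | <>(b & a)):
1. ~((<>[](~c | ~b) -> (~c | ~b)) | <>(b & a)), u
2. ~(<>[](~c | ~b) -> (~c | ~b)), u
3. ~<>(b & a), u
4. <>[](~c | ~b), u
5. ~(~c | ~b), u
6. c, u
7. b, u
8. ~(b & a), u
9. ~a, u
10. [](~c | ~b), v
11. ~(b & a), v
12. ~c | ~b, u
13. ~c | ~b, v
14. ~a, v
15. ~b, u
Accessibility: uRu, uRv, vRu, vRv
Branch closes: b and ~b both at u.
Every branch closes (one shown): valid in S5.

S5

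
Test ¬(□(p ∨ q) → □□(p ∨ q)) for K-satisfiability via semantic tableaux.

1. ¬(□(p ∨ q) → □□(p ∨ q)), u
2. □(p ∨ q), u
3. ¬□□(p ∨ q), u
4. ¬□(p ∨ q), v
5. p ∨ q, v
6. q, v
7. ¬(p ∨ q), w
8. ¬p, w
9. ¬q, w
Accessibility: uRv, vRw

Yes, satisfiable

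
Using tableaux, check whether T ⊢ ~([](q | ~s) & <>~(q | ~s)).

Valid in T

Tableau for the negation [](q | ~s) & <>~(q | ~s):
1. [](q | ~s) & <>~(q | ~s), 0
2. [](q | ~s), 0   [&-rule on 1]
3. <>~(q | ~s), 0   [&-rule on 1]
4. q | ~s, 0   [[]-rule on 2 via 0R0]
5. ~s, 0   [|-rule on 4 (branches; this branch)]
6. ~(q | ~s), 1   [<>-rule on 3: fresh world 1, 0R1]
7. ~q, 1   [~|-rule on 6]
8. s, 1   [~|-rule on 6]
9. q | ~s, 1   [[]-rule on 2 via 0R1]
10. ~s, 1   [|-rule on 9 (branches; this branch)]
Accessibility: 0R0, 0R1, 1R1
Branch closes: s and ~s both at 1.
Every branch of the negation's tableau closes; the branch above is one of them.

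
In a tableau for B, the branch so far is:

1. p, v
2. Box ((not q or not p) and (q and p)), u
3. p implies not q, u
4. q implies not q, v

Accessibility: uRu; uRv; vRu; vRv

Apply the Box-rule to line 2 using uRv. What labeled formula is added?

(not q or not p) and (q and p), v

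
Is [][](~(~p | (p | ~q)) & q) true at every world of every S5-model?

No, not valid

Tableau for the negation ~[][](~(~p | (p | ~q)) & q):
1. ~[][](~(~p | (p | ~q)) & q), w0
2. ~[](~(~p | (p | ~q)) & q), w1
3. ~(~(~p | (p | ~q)) & q), w2
4. ~q, w2
Accessibility: w0Rw0, w0Rw1, w0Rw2, w1Rw0, w1Rw1, w1Rw2, w2Rw0, w2Rw1, w2Rw2
The negation has an open branch (countermodel exists).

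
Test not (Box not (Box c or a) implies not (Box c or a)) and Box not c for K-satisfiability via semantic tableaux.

Satisfiable (open branch found)

1. not (Box not (Box c or a) implies not (Box c or a)) and Box not c, 0
2. not (Box not (Box c or a) implies not (Box c or a)), 0
3. Box not c, 0
4. Box not (Box c or a), 0
5. Box c or a, 0
6. a, 0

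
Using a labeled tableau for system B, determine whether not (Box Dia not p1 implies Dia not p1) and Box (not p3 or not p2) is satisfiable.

Unsatisfiable (every branch closes)

1. not (Box Dia not p1 implies Dia not p1) and Box (not p3 or not p2), u
2. not (Box Dia not p1 implies Dia not p1), u
3. Box (not p3 or not p2), u
4. Box Dia not p1, u
5. not Dia not p1, u
6. not p3 or not p2, u
7. Dia not p1, u
8. p1, u
9. not p2, u
10. not p1, v
11. not p3 or not p2, v
12. Dia not p1, v
13. p1, v
Accessibility: uRu, uRv, vRu, vRv
Branch closes: p1 and not p1 both at v.
(One branch shown.) All branches close.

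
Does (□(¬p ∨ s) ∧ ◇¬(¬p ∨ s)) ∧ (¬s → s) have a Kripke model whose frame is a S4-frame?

1. (□(¬p ∨ s) ∧ ◇¬(¬p ∨ s)) ∧ (¬s → s), u
2. □(¬p ∨ s) ∧ ◇¬(¬p ∨ s), u   [∧-rule on 1]
3. ¬s → s, u   [∧-rule on 1]
4. □(¬p ∨ s), u   [∧-rule on 2]
5. ◇¬(¬p ∨ s), u   [∧-rule on 2]
6. ¬p ∨ s, u   [□-rule on 4 via uRu]
7. s, u   [→-rule on 3 (branches; this branch)]
8. ¬(¬p ∨ s), v   [◇-rule on 5: fresh world v, uRv]
9. p, v   [¬∨-rule on 8]
10. ¬s, v   [¬∨-rule on 8]
11. ¬p ∨ s, v   [□-rule on 4 via uRv]
12. s, v   [∨-rule on 11 (branches; this branch)]
Accessibility: uRu, uRv, vRv
Branch closes: s and ¬s both at v.
All branches of the tableau close; one closing branch shown above.

No, unsatisfiable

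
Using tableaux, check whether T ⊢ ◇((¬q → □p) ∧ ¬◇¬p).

Tableau for the negation ¬◇((¬q → □p) ∧ ¬◇¬p):
1. ¬◇((¬q → □p) ∧ ¬◇¬p), u
2. ¬((¬q → □p) ∧ ¬◇¬p), u   [¬◇-rule on 1 via uRu]
3. ◇¬p, u   [¬∧-rule on 2 (branches; this branch)]
4. ¬p, v   [◇-rule on 3: fresh world v, uRv]
5. ¬((¬q → □p) ∧ ¬◇¬p), v   [¬◇-rule on 1 via uRv]
6. ◇¬p, v   [¬∧-rule on 5 (branches; this branch)]
7. ¬p, w   [◇-rule on 6: fresh world w, vRw]
Accessibility: uRu, uRv, vRv, vRw, wRw
The negation has an open branch (countermodel exists).

Not valid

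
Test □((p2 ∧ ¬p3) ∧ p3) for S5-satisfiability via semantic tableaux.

Unsatisfiable

1. □((p2 ∧ ¬p3) ∧ p3), 0
2. (p2 ∧ ¬p3) ∧ p3, 0   [□-rule on 1 via 0R0]
3. p2 ∧ ¬p3, 0   [∧-rule on 2]
4. p3, 0   [∧-rule on 2]
5. p2, 0   [∧-rule on 3]
6. ¬p3, 0   [∧-rule on 3]
Accessibility: 0R0
Branch closes: p3 and ¬p3 both at 0.
All branches of the tableau close; one closing branch shown above.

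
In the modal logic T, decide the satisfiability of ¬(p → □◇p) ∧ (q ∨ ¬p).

Satisfiable

1. ¬(p → □◇p) ∧ (q ∨ ¬p), w0
2. ¬(p → □◇p), w0   [∧-rule on 1]
3. q ∨ ¬p, w0   [∧-rule on 1]
4. p, w0   [¬→-rule on 2]
5. ¬□◇p, w0   [¬→-rule on 2]
6. q, w0   [∨-rule on 3 (branches; this branch)]
7. ¬◇p, w1   [¬□-rule on 5: fresh world w1, w0Rw1]
8. ¬p, w1   [¬◇-rule on 7 via w1Rw1]
Accessibility: w0Rw0, w0Rw1, w1Rw1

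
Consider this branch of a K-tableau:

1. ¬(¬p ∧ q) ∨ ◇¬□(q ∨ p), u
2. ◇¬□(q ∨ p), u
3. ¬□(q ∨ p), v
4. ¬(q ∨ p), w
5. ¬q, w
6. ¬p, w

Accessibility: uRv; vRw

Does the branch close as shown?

Not closed

There is no literal clash: for every atom and world, at most one sign appears.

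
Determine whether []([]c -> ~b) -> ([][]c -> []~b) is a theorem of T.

Valid in T

Tableau for the negation ~([]([]c -> ~b) -> ([][]c -> []~b)):
1. ~([]([]c -> ~b) -> ([][]c -> []~b)), u
2. []([]c -> ~b), u
3. ~([][]c -> []~b), u
4. [][]c, u
5. ~[]~b, u
6. []c -> ~b, u
7. []c, u
8. c, u
9. ~[]c, u
10. b, v
11. []c -> ~b, v
12. []c, v
13. c, v
14. ~[]c, v
15. ~c, w
16. []c -> ~b, w
17. []c, w
18. c, w
Accessibility: uRu, uRv, uRw, vRv, wRw
Branch closes: c and ~c both at w.
Every branch of the negation's tableau closes; the branch above is one of them.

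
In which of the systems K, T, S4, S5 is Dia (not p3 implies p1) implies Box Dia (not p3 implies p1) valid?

S4-tableau for the negation not (Dia (not p3 implies p1) implies Box Dia (not p3 implies p1)):
1. not (Dia (not p3 implies p1) implies Box Dia (not p3 implies p1)), w0
2. Dia (not p3 implies p1), w0   [neg-implies-rule on 1]
3. not Box Dia (not p3 implies p1), w0   [neg-implies-rule on 1]
4. not p3 implies p1, w1   [Dia-rule on 2: fresh world w1, w0Rw1]
5. p1, w1   [implies-rule on 4 (branches; this branch)]
6. not Dia (not p3 implies p1), w2   [neg-Box-rule on 3: fresh world w2, w0Rw2]
7. not (not p3 implies p1), w2   [neg-Dia-rule on 6 via w2Rw2]
8. not p3, w2   [neg-implies-rule on 7]
9. not p1, w2   [neg-implies-rule on 7]
Accessibility: w0Rw0, w0Rw1, w0Rw2, w1Rw1, w2Rw2
Complete open branch: countermodel on an S4-frame, so not valid in S4, nor in K, T (the same frame is also a K-frame and a T-frame).
S5-tableau for the negation not (Dia (not p3 implies p1) implies Box Dia (not p3 implies p1)):
1. not (Dia (not p3 implies p1) implies Box Dia (not p3 implies p1)), w0
2. Dia (not p3 implies p1), w0   [neg-implies-rule on 1]
3. not Box Dia (not p3 implies p1), w0   [neg-implies-rule on 1]
4. not p3 implies p1, w1   [Dia-rule on 2: fresh world w1, w0Rw1]
5. p1, w1   [implies-rule on 4 (branches; this branch)]
6. not Dia (not p3 implies p1), w2   [neg-Box-rule on 3: fresh world w2, w0Rw2]
7. not (not p3 implies p1), w0   [neg-Dia-rule on 6 via w2Rw0]
8. not p3, w0   [neg-implies-rule on 7]
9. not p1, w0   [neg-implies-rule on 7]
10. not (not p3 implies p1), w1   [neg-Dia-rule on 6 via w2Rw1]
11. not p3, w1   [neg-implies-rule on 10]
12. not p1, w1   [neg-implies-rule on 10]
Accessibility: w0Rw0, w0Rw1, w0Rw2, w1Rw0, w1Rw1, w1Rw2, w2Rw0, w2Rw1, w2Rw2
Branch closes: p1 and not p1 both at w1.
Every branch closes (one shown): valid in S5.

S5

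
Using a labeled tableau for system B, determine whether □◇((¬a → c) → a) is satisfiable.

1. □◇((¬a → c) → a), 0
2. ◇((¬a → c) → a), 0
3. (¬a → c) → a, 1
4. ◇((¬a → c) → a), 1
5. a, 1
6. (¬a → c) → a, 2
7. a, 2
Accessibility: 0R0, 0R1, 1R0, 1R1, 1R2, 2R1, 2R2

Satisfiable (open branch found)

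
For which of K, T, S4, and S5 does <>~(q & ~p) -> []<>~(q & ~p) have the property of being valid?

S5

S5-tableau for the negation ~(<>~(q & ~p) -> []<>~(q & ~p)):
1. ~(<>~(q & ~p) -> []<>~(q & ~p)), w0
2. <>~(q & ~p), w0   [~->-rule on 1]
3. ~[]<>~(q & ~p), w0   [~->-rule on 1]
4. ~(q & ~p), w1   [<>-rule on 2: fresh world w1, w0Rw1]
5. p, w1   [~&-rule on 4 (branches; this branch)]
6. ~<>~(q & ~p), w2   [~[]-rule on 3: fresh world w2, w0Rw2]
7. q & ~p, w0   [~<>-rule on 6 via w2Rw0]
8. q, w0   [&-rule on 7]
9. ~p, w0   [&-rule on 7]
10. q & ~p, w1   [~<>-rule on 6 via w2Rw1]
11. q, w1   [&-rule on 10]
12. ~p, w1   [&-rule on 10]
Accessibility: w0Rw0, w0Rw1, w0Rw2, w1Rw0, w1Rw1, w1Rw2, w2Rw0, w2Rw1, w2Rw2
Branch closes: p and ~p both at w1.
Every branch closes (one shown): valid in S5.
S4-tableau for the negation ~(<>~(q & ~p) -> []<>~(q & ~p)):
1. ~(<>~(q & ~p) -> []<>~(q & ~p)), w0
2. <>~(q & ~p), w0   [~->-rule on 1]
3. ~[]<>~(q & ~p), w0   [~->-rule on 1]
4. ~(q & ~p), w1   [<>-rule on 2: fresh world w1, w0Rw1]
5. p, w1   [~&-rule on 4 (branches; this branch)]
6. ~<>~(q & ~p), w2   [~[]-rule on 3: fresh world w2, w0Rw2]
7. q & ~p, w2   [~<>-rule on 6 via w2Rw2]
8. q, w2   [&-rule on 7]
9. ~p, w2   [&-rule on 7]
Accessibility: w0Rw0, w0Rw1, w0Rw2, w1Rw1, w2Rw2
Complete open branch: countermodel on an S4-frame, so not valid in S4, nor in K, T (the same frame is also a K-frame and a T-frame).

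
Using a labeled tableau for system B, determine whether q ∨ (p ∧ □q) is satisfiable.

Satisfiable

1. q ∨ (p ∧ □q), 0
2. p ∧ □q, 0   [∨-rule on 1 (branches; this branch)]
3. p, 0   [∧-rule on 2]
4. □q, 0   [∧-rule on 2]
5. q, 0   [□-rule on 4 via 0R0]
Accessibility: 0R0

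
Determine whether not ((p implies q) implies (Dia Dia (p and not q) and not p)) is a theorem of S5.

No, not valid

Tableau for the negation (p implies q) implies (Dia Dia (p and not q) and not p):
1. (p implies q) implies (Dia Dia (p and not q) and not p), w0
2. Dia Dia (p and not q) and not p, w0
3. Dia Dia (p and not q), w0
4. not p, w0
5. Dia (p and not q), w1
6. p and not q, w2
7. p, w2
8. not q, w2
Accessibility: w0Rw0, w0Rw1, w0Rw2, w1Rw0, w1Rw1, w1Rw2, w2Rw0, w2Rw1, w2Rw2
The negation has an open branch (countermodel exists).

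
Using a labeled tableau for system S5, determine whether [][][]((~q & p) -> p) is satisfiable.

Yes, satisfiable

1. [][][]((~q & p) -> p), u
2. [][]((~q & p) -> p), u
3. []((~q & p) -> p), u
4. (~q & p) -> p, u
5. p, u
Accessibility: uRu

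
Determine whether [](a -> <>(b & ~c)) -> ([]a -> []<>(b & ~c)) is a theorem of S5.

Tableau for the negation ~([](a -> <>(b & ~c)) -> ([]a -> []<>(b & ~c))):
1. ~([](a -> <>(b & ~c)) -> ([]a -> []<>(b & ~c))), w0
2. [](a -> <>(b & ~c)), w0   [~->-rule on 1]
3. ~([]a -> []<>(b & ~c)), w0   [~->-rule on 1]
4. []a, w0   [~->-rule on 3]
5. ~[]<>(b & ~c), w0   [~->-rule on 3]
6. a -> <>(b & ~c), w0   [[]-rule on 2 via w0Rw0]
7. a, w0   [[]-rule on 4 via w0Rw0]
8. <>(b & ~c), w0   [->-rule on 6 (branches; this branch)]
9. ~<>(b & ~c), w1   [~[]-rule on 5: fresh world w1, w0Rw1]
10. a -> <>(b & ~c), w1   [[]-rule on 2 via w0Rw1]
11. a, w1   [[]-rule on 4 via w0Rw1]
12. ~(b & ~c), w0   [~<>-rule on 9 via w1Rw0]
13. ~(b & ~c), w1   [~<>-rule on 9 via w1Rw1]
14. <>(b & ~c), w1   [->-rule on 10 (branches; this branch)]
15. c, w0   [~&-rule on 12 (branches; this branch)]
16. c, w1   [~&-rule on 13 (branches; this branch)]
17. b & ~c, w2   [<>-rule on 8: fresh world w2, w0Rw2]
18. b, w2   [&-rule on 17]
19. ~c, w2   [&-rule on 17]
20. a -> <>(b & ~c), w2   [[]-rule on 2 via w0Rw2]
21. a, w2   [[]-rule on 4 via w0Rw2]
22. ~(b & ~c), w2   [~<>-rule on 9 via w1Rw2]
23. <>(b & ~c), w2   [->-rule on 20 (branches; this branch)]
24. c, w2   [~&-rule on 22 (branches; this branch)]
Accessibility: w0Rw0, w0Rw1, w0Rw2, w1Rw0, w1Rw1, w1Rw2, w2Rw0, w2Rw1, w2Rw2
Branch closes: c and ~c both at w2.
All branches of the negation close; one closing branch shown above.

Valid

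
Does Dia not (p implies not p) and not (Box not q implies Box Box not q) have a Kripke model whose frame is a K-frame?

Satisfiable (open branch found)

1. Dia not (p implies not p) and not (Box not q implies Box Box not q), 0
2. Dia not (p implies not p), 0   [and-rule on 1]
3. not (Box not q implies Box Box not q), 0   [and-rule on 1]
4. Box not q, 0   [neg-implies-rule on 3]
5. not Box Box not q, 0   [neg-implies-rule on 3]
6. not (p implies not p), 1   [Dia-rule on 2: fresh world 1, 0R1]
7. p, 1   [neg-implies-rule on 6]
8. not q, 1   [Box-rule on 4 via 0R1]
9. not Box not q, 2   [neg-Box-rule on 5: fresh world 2, 0R2]
10. not q, 2   [Box-rule on 4 via 0R2]
11. q, 3   [neg-Box-rule on 9: fresh world 3, 2R3]
Accessibility: 0R1, 0R2, 2R3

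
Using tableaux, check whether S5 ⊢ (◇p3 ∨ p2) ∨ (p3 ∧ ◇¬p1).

No, not valid

Tableau for the negation ¬((◇p3 ∨ p2) ∨ (p3 ∧ ◇¬p1)):
1. ¬((◇p3 ∨ p2) ∨ (p3 ∧ ◇¬p1)), 0
2. ¬(◇p3 ∨ p2), 0   [¬∨-rule on 1]
3. ¬(p3 ∧ ◇¬p1), 0   [¬∨-rule on 1]
4. ¬◇p3, 0   [¬∨-rule on 2]
5. ¬p2, 0   [¬∨-rule on 2]
6. ¬p3, 0   [¬◇-rule on 4 via 0R0]
7. ¬◇¬p1, 0   [¬∧-rule on 3 (branches; this branch)]
8. p1, 0   [¬◇-rule on 7 via 0R0]
Accessibility: 0R0
The negation has an open branch (countermodel exists).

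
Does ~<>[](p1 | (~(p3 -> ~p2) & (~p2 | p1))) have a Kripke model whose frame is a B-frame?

1. ~<>[](p1 | (~(p3 -> ~p2) & (~p2 | p1))), 0
2. ~[](p1 | (~(p3 -> ~p2) & (~p2 | p1))), 0
3. ~(p1 | (~(p3 -> ~p2) & (~p2 | p1))), 1
4. ~p1, 1
5. ~(~(p3 -> ~p2) & (~p2 | p1)), 1
6. ~[](p1 | (~(p3 -> ~p2) & (~p2 | p1))), 1
7. ~(~p2 | p1), 1
8. p2, 1
9. ~(p1 | (~(p3 -> ~p2) & (~p2 | p1))), 2
10. ~p1, 2
11. ~(~(p3 -> ~p2) & (~p2 | p1)), 2
12. ~(~p2 | p1), 2
13. p2, 2
Accessibility: 0R0, 0R1, 1R0, 1R1, 1R2, 2R1, 2R2

Satisfiable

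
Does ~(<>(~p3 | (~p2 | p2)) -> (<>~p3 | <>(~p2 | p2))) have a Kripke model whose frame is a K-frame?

1. ~(<>(~p3 | (~p2 | p2)) -> (<>~p3 | <>(~p2 | p2))), u
2. <>(~p3 | (~p2 | p2)), u   [~->-rule on 1]
3. ~(<>~p3 | <>(~p2 | p2)), u   [~->-rule on 1]
4. ~<>~p3, u   [~|-rule on 3]
5. ~<>(~p2 | p2), u   [~|-rule on 3]
6. ~p3 | (~p2 | p2), v   [<>-rule on 2: fresh world v, uRv]
7. p3, v   [~<>-rule on 4 via uRv]
8. ~(~p2 | p2), v   [~<>-rule on 5 via uRv]
9. p2, v   [~|-rule on 8]
10. ~p2, v   [~|-rule on 8]
Accessibility: uRv
Branch closes: p2 and ~p2 both at v.
All branches of the tableau close; one closing branch shown above.

Unsatisfiable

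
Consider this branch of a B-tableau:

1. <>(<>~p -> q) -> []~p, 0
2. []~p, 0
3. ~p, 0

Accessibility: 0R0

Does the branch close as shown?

Not closed

There is no literal clash: for every atom and world, at most one sign appears.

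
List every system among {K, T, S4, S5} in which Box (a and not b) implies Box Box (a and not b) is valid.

S4, S5

T-tableau for the negation not (Box (a and not b) implies Box Box (a and not b)):
1. not (Box (a and not b) implies Box Box (a and not b)), w0
2. Box (a and not b), w0
3. not Box Box (a and not b), w0
4. a and not b, w0
5. a, w0
6. not b, w0
7. not Box (a and not b), w1
8. a and not b, w1
9. a, w1
10. not b, w1
11. not (a and not b), w2
12. b, w2
Accessibility: w0Rw0, w0Rw1, w1Rw1, w1Rw2, w2Rw2
Complete open branch: countermodel on a T-frame, so not valid in T, nor in K (the same frame is also a K-frame).
S4-tableau for the negation not (Box (a and not b) implies Box Box (a and not b)):
1. not (Box (a and not b) implies Box Box (a and not b)), w0
2. Box (a and not b), w0
3. not Box Box (a and not b), w0
4. a and not b, w0
5. a, w0
6. not b, w0
7. not Box (a and not b), w1
8. a and not b, w1
9. a, w1
10. not b, w1
11. not (a and not b), w2
12. a and not b, w2
13. a, w2
14. not b, w2
15. b, w2
Accessibility: w0Rw0, w0Rw1, w0Rw2, w1Rw1, w1Rw2, w2Rw2
Branch closes: b and not b both at w2.
Every branch closes (one shown): valid in S4, hence also in S5 (every theorem of S4 is a theorem of S5).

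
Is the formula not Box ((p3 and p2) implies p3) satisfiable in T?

1. not Box ((p3 and p2) implies p3), w0
2. not ((p3 and p2) implies p3), w1
3. p3 and p2, w1
4. not p3, w1
5. p3, w1
6. p2, w1
Accessibility: w0Rw0, w0Rw1, w1Rw1
Branch closes: p3 and not p3 both at w1.
All branches of the tableau close; one closing branch shown above.

Unsatisfiable (every branch closes)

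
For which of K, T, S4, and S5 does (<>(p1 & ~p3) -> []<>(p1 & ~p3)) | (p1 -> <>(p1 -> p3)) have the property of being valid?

K-tableau for the negation ~((<>(p1 & ~p3) -> []<>(p1 & ~p3)) | (p1 -> <>(p1 -> p3))):
1. ~((<>(p1 & ~p3) -> []<>(p1 & ~p3)) | (p1 -> <>(p1 -> p3))), 0
2. ~(<>(p1 & ~p3) -> []<>(p1 & ~p3)), 0
3. ~(p1 -> <>(p1 -> p3)), 0
4. <>(p1 & ~p3), 0
5. ~[]<>(p1 & ~p3), 0
6. p1, 0
7. ~<>(p1 -> p3), 0
8. p1 & ~p3, 1
9. p1, 1
10. ~p3, 1
11. ~(p1 -> p3), 1
12. ~<>(p1 & ~p3), 2
13. ~(p1 -> p3), 2
14. p1, 2
15. ~p3, 2
Accessibility: 0R1, 0R2
Complete open branch: countermodel on a K-frame, so not valid in K.
T-tableau for the negation ~((<>(p1 & ~p3) -> []<>(p1 & ~p3)) | (p1 -> <>(p1 -> p3))):
1. ~((<>(p1 & ~p3) -> []<>(p1 & ~p3)) | (p1 -> <>(p1 -> p3))), 0
2. ~(<>(p1 & ~p3) -> []<>(p1 & ~p3)), 0
3. ~(p1 -> <>(p1 -> p3)), 0
4. <>(p1 & ~p3), 0
5. ~[]<>(p1 & ~p3), 0
6. p1, 0
7. ~<>(p1 -> p3), 0
8. ~(p1 -> p3), 0
9. ~p3, 0
10. p1 & ~p3, 1
11. p1, 1
12. ~p3, 1
13. ~(p1 -> p3), 1
14. ~<>(p1 & ~p3), 2
15. ~(p1 -> p3), 2
16. p1, 2
17. ~p3, 2
18. ~(p1 & ~p3), 2
19. p3, 2
Accessibility: 0R0, 0R1, 0R2, 1R1, 2R2
Branch closes: p3 and ~p3 both at 2.
Every branch closes (one shown): valid in T, hence also in S4, S5 (every theorem of T is a theorem of S4 and S5).

T, S4, S5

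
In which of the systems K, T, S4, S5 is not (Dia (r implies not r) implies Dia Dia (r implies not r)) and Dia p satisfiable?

K-tableau for the formula:
1. not (Dia (r implies not r) implies Dia Dia (r implies not r)) and Dia p, w0
2. not (Dia (r implies not r) implies Dia Dia (r implies not r)), w0   [and-rule on 1]
3. Dia p, w0   [and-rule on 1]
4. Dia (r implies not r), w0   [neg-implies-rule on 2]
5. not Dia Dia (r implies not r), w0   [neg-implies-rule on 2]
6. p, w1   [Dia-rule on 3: fresh world w1, w0Rw1]
7. not Dia (r implies not r), w1   [neg-Dia-rule on 5 via w0Rw1]
8. r implies not r, w2   [Dia-rule on 4: fresh world w2, w0Rw2]
9. not Dia (r implies not r), w2   [neg-Dia-rule on 5 via w0Rw2]
10. not r, w2   [implies-rule on 8 (branches; this branch)]
Accessibility: w0Rw1, w0Rw2
Complete open branch: satisfiable in K.
T-tableau for the formula:
1. not (Dia (r implies not r) implies Dia Dia (r implies not r)) and Dia p, w0
2. not (Dia (r implies not r) implies Dia Dia (r implies not r)), w0   [and-rule on 1]
3. Dia p, w0   [and-rule on 1]
4. Dia (r implies not r), w0   [neg-implies-rule on 2]
5. not Dia Dia (r implies not r), w0   [neg-implies-rule on 2]
6. not Dia (r implies not r), w0   [neg-Dia-rule on 5 via w0Rw0]
7. not (r implies not r), w0   [neg-Dia-rule on 6 via w0Rw0]
8. r, w0   [neg-implies-rule on 7]
9. p, w1   [Dia-rule on 3: fresh world w1, w0Rw1]
10. not Dia (r implies not r), w1   [neg-Dia-rule on 5 via w0Rw1]
11. not (r implies not r), w1   [neg-Dia-rule on 6 via w0Rw1]
12. r, w1   [neg-implies-rule on 11]
13. r implies not r, w2   [Dia-rule on 4: fresh world w2, w0Rw2]
14. not Dia (r implies not r), w2   [neg-Dia-rule on 5 via w0Rw2]
15. not (r implies not r), w2   [neg-Dia-rule on 6 via w0Rw2]
16. r, w2   [neg-implies-rule on 15]
17. not r, w2   [implies-rule on 13 (branches; this branch)]
Accessibility: w0Rw0, w0Rw1, w0Rw2, w1Rw1, w2Rw2
Branch closes: r and not r both at w2.
Every branch closes (one shown): unsatisfiable in T, hence also in S4, S5 (every S4/S5-frame is a T-frame).

K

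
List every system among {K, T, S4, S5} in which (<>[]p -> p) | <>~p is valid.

T, S4, S5

T-tableau for the negation ~((<>[]p -> p) | <>~p):
1. ~((<>[]p -> p) | <>~p), u
2. ~(<>[]p -> p), u   [~|-rule on 1]
3. ~<>~p, u   [~|-rule on 1]
4. <>[]p, u   [~->-rule on 2]
5. ~p, u   [~->-rule on 2]
6. p, u   [~<>-rule on 3 via uRu]
Accessibility: uRu
Branch closes: p and ~p both at u.
Every branch closes (one shown): valid in T, hence also in S4, S5 (every theorem of T is a theorem of S4 and S5).
K-tableau for the negation ~((<>[]p -> p) | <>~p):
1. ~((<>[]p -> p) | <>~p), u
2. ~(<>[]p -> p), u   [~|-rule on 1]
3. ~<>~p, u   [~|-rule on 1]
4. <>[]p, u   [~->-rule on 2]
5. ~p, u   [~->-rule on 2]
6. []p, v   [<>-rule on 4: fresh world v, uRv]
7. p, v   [~<>-rule on 3 via uRv]
Accessibility: uRv
Complete open branch: countermodel on a K-frame, so not valid in K.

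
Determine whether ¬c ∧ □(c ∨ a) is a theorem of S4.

Tableau for the negation ¬(¬c ∧ □(c ∨ a)):
1. ¬(¬c ∧ □(c ∨ a)), w0
2. ¬□(c ∨ a), w0
3. ¬(c ∨ a), w1
4. ¬c, w1
5. ¬a, w1
Accessibility: w0Rw0, w0Rw1, w1Rw1
The negation has an open branch (countermodel exists).

Invalid (countermodel exists)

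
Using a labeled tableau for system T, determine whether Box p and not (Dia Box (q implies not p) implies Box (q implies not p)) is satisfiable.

1. Box p and not (Dia Box (q implies not p) implies Box (q implies not p)), w0
2. Box p, w0
3. not (Dia Box (q implies not p) implies Box (q implies not p)), w0
4. Dia Box (q implies not p), w0
5. not Box (q implies not p), w0
6. p, w0
7. Box (q implies not p), w1
8. p, w1
9. q implies not p, w1
10. not q, w1
11. not (q implies not p), w2
12. q, w2
13. p, w2
Accessibility: w0Rw0, w0Rw1, w0Rw2, w1Rw1, w2Rw2

Satisfiable (open branch found)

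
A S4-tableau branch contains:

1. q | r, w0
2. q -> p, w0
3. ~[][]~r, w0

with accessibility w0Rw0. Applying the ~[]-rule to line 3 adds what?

a fresh world w1 with w0Rw1, and ~[]~r at w1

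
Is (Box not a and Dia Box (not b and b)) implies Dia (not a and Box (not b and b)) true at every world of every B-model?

Tableau for the negation not ((Box not a and Dia Box (not b and b)) implies Dia (not a and Box (not b and b))):
1. not ((Box not a and Dia Box (not b and b)) implies Dia (not a and Box (not b and b))), u
2. Box not a and Dia Box (not b and b), u   [neg-implies-rule on 1]
3. not Dia (not a and Box (not b and b)), u   [neg-implies-rule on 1]
4. Box not a, u   [and-rule on 2]
5. Dia Box (not b and b), u   [and-rule on 2]
6. not (not a and Box (not b and b)), u   [neg-Dia-rule on 3 via uRu]
7. not a, u   [Box-rule on 4 via uRu]
8. not Box (not b and b), u   [neg-and-rule on 6 (branches; this branch)]
9. Box (not b and b), v   [Dia-rule on 5: fresh world v, uRv]
10. not (not a and Box (not b and b)), v   [neg-Dia-rule on 3 via uRv]
11. not a, v   [Box-rule on 4 via uRv]
12. not b and b, u   [Box-rule on 9 via vRu]
13. not b, u   [and-rule on 12]
14. b, u   [and-rule on 12]
Accessibility: uRu, uRv, vRu, vRv
Branch closes: b and not b both at u.
Every branch of the negation's tableau closes; the branch above is one of them.

Valid in B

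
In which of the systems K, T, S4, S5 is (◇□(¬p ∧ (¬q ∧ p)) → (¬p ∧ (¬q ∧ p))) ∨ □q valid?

T, S4, S5

K-tableau for the negation ¬((◇□(¬p ∧ (¬q ∧ p)) → (¬p ∧ (¬q ∧ p))) ∨ □q):
1. ¬((◇□(¬p ∧ (¬q ∧ p)) → (¬p ∧ (¬q ∧ p))) ∨ □q), w0
2. ¬(◇□(¬p ∧ (¬q ∧ p)) → (¬p ∧ (¬q ∧ p))), w0   [¬∨-rule on 1]
3. ¬□q, w0   [¬∨-rule on 1]
4. ◇□(¬p ∧ (¬q ∧ p)), w0   [¬→-rule on 2]
5. ¬(¬p ∧ (¬q ∧ p)), w0   [¬→-rule on 2]
6. ¬(¬q ∧ p), w0   [¬∧-rule on 5 (branches; this branch)]
7. ¬p, w0   [¬∧-rule on 6 (branches; this branch)]
8. ¬q, w1   [¬□-rule on 3: fresh world w1, w0Rw1]
9. □(¬p ∧ (¬q ∧ p)), w2   [◇-rule on 4: fresh world w2, w0Rw2]
Accessibility: w0Rw1, w0Rw2
Complete open branch: countermodel on a K-frame, so not valid in K.
T-tableau for the negation ¬((◇□(¬p ∧ (¬q ∧ p)) → (¬p ∧ (¬q ∧ p))) ∨ □q):
1. ¬((◇□(¬p ∧ (¬q ∧ p)) → (¬p ∧ (¬q ∧ p))) ∨ □q), w0
2. ¬(◇□(¬p ∧ (¬q ∧ p)) → (¬p ∧ (¬q ∧ p))), w0   [¬∨-rule on 1]
3. ¬□q, w0   [¬∨-rule on 1]
4. ◇□(¬p ∧ (¬q ∧ p)), w0   [¬→-rule on 2]
5. ¬(¬p ∧ (¬q ∧ p)), w0   [¬→-rule on 2]
6. ¬(¬q ∧ p), w0   [¬∧-rule on 5 (branches; this branch)]
7. ¬p, w0   [¬∧-rule on 6 (branches; this branch)]
8. ¬q, w1   [¬□-rule on 3: fresh world w1, w0Rw1]
9. □(¬p ∧ (¬q ∧ p)), w2   [◇-rule on 4: fresh world w2, w0Rw2]
10. ¬p ∧ (¬q ∧ p), w2   [□-rule on 9 via w2Rw2]
11. ¬p, w2   [∧-rule on 10]
12. ¬q ∧ p, w2   [∧-rule on 10]
13. ¬q, w2   [∧-rule on 12]
14. p, w2   [∧-rule on 12]
Accessibility: w0Rw0, w0Rw1, w0Rw2, w1Rw1, w2Rw2
Branch closes: p and ¬p both at w2.
Every branch closes (one shown): valid in T, hence also in S4, S5 (every theorem of T is a theorem of S4 and S5).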